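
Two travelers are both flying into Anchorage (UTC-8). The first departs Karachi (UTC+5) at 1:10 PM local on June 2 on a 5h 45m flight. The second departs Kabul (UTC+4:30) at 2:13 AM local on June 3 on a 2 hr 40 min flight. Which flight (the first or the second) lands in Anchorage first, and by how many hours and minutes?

Flight 1 in UTC: 1:10 PM − 5:00 = 8:10 AM on Jun 2.
+5 hours 45 minutes → arrive 1:55 PM UTC on Jun 2.
Flight 2 in UTC: 2:13 AM − 4:30 = 9:43 PM on Jun 2.
+2 hours and 40 minutes → arrive 12:23 AM UTC on Jun 3.
Flight 1 lands earlier by 10 hours 28 minutes.

the first, by 10 hours 28 minutes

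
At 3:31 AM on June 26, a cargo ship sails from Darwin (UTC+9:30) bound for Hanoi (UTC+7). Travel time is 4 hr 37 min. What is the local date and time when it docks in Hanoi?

5:38 AM on Jun 26

Convert departure to UTC: 3:31 AM − 9:30 = 6:01 PM UTC on Jun 25.
Add 4 hours 37 minutes travel time → 10:38 PM UTC.
Hanoi is UTC+7:00, so local arrival = 10:38 PM + 7:00 = 5:38 AM on Jun 26.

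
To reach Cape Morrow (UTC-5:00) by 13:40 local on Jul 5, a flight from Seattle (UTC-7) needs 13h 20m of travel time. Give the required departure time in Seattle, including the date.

22:20 on Jul 4

Target arrival in UTC: 13:40 + 5:00 = 18:40 on Jul 5.
Subtract 13 hours and 20 minutes → departure 05:20 UTC on Jul 5.
Seattle is UTC−7:00: 05:20 − 7:00 = 22:20 on Jul 4.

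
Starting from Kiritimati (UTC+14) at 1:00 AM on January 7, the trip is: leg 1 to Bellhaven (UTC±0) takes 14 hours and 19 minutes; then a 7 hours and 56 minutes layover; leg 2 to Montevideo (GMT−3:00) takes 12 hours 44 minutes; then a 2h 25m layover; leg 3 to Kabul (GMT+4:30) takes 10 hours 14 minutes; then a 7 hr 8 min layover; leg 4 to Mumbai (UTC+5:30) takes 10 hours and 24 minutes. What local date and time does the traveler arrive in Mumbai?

9:40 AM on January 9

Convert departure to UTC: 1:00 AM − 14:00 = 11:00 AM UTC on Jan 6.
Add 14 hours and 19 minutes leg 1 → 1:19 AM UTC (Jan 7).
Add 7 hours 56 minutes layover in Bellhaven → 9:15 AM UTC.
Add 12 hours 44 minutes leg 2 → 9:59 PM UTC.
Add 2 hours 25 minutes layover in Montevideo → 12:24 AM UTC (Jan 8).
Add 10 hours and 14 minutes leg 3 → 10:38 AM UTC.
Add 7 hours and 8 minutes layover in Kabul → 5:46 PM UTC.
Add 10 hours 24 minutes leg 4 → 4:10 AM UTC (Jan 9).
Mumbai is UTC+5:30, so local arrival = 4:10 AM + 5:30 = 9:40 AM on Jan 9.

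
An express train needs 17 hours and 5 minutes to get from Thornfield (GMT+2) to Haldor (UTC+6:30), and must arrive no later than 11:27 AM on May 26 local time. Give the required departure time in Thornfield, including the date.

1:52 PM on May 25

Target arrival in UTC: 11:27 AM − 6:30 = 4:57 AM on May 26.
Subtract 17 hours and 5 minutes → departure 11:52 AM UTC on May 25.
Thornfield is UTC+2:00: 11:52 AM + 2:00 = 1:52 PM on May 25.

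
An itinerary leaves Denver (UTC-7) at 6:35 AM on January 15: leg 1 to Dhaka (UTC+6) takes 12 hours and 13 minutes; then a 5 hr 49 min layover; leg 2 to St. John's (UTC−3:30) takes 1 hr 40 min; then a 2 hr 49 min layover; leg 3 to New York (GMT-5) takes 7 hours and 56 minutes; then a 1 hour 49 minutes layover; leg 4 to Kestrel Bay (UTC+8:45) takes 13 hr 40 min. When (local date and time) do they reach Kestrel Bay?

8:16 PM on Jan 17

Convert departure to UTC: 6:35 AM + 7:00 = 1:35 PM UTC on Jan 15.
Add 12 hours and 13 minutes leg 1 → 1:48 AM UTC (Jan 16).
Add 5 hours and 49 minutes layover in Dhaka → 7:37 AM UTC.
Add 1 hour 40 minutes leg 2 → 9:17 AM UTC.
Add 2 hours and 49 minutes layover in St. John's → 12:06 PM UTC.
Add 7 hours and 56 minutes leg 3 → 8:02 PM UTC.
Add 1 hour 49 minutes layover in New York → 9:51 PM UTC.
Add 13 hours and 40 minutes leg 4 → 11:31 AM UTC (Jan 17).
Kestrel Bay is UTC+8:45, so local arrival = 11:31 AM + 8:45 = 8:16 PM on Jan 17.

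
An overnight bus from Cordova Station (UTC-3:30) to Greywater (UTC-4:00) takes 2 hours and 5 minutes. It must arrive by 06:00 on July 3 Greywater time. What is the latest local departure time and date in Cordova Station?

04:25 on July 3

Target arrival in UTC: 06:00 + 4:00 = 10:00 on Jul 3.
Subtract 2 hours and 5 minutes → departure 07:55 UTC on Jul 3.
Cordova Station is UTC−3:30: 07:55 − 3:30 = 04:25 on Jul 3.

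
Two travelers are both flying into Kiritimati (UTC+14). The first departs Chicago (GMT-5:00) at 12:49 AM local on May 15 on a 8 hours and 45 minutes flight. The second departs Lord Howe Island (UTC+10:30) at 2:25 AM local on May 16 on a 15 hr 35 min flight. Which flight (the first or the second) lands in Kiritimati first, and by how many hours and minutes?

the first, by 16 hours 56 minutes

Flight 1 in UTC: 12:49 AM + 5:00 = 5:49 AM on May 15.
+8 hours 45 minutes → arrive 2:34 PM UTC on May 15.
Flight 2 in UTC: 2:25 AM − 10:30 = 3:55 PM on May 15.
+15 hours 35 minutes → arrive 7:30 AM UTC on May 16.
Flight 1 lands earlier by 16 hours 56 minutes.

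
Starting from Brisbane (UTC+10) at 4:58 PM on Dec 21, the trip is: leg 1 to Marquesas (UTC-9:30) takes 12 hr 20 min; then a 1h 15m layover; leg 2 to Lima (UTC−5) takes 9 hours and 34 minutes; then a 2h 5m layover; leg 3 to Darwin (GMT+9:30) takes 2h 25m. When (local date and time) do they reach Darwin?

8:07 PM on December 22

Convert departure to UTC: 4:58 PM − 10:00 = 6:58 AM UTC on Dec 21.
Add 12 hours 20 minutes leg 1 → 7:18 PM UTC.
Add 1 hour and 15 minutes layover in Marquesas → 8:33 PM UTC.
Add 9 hours and 34 minutes leg 2 → 6:07 AM UTC (Dec 22).
Add 2 hours and 5 minutes layover in Lima → 8:12 AM UTC.
Add 2 hours 25 minutes leg 3 → 10:37 AM UTC.
Darwin is UTC+9:30, so local arrival = 10:37 AM + 9:30 = 8:07 PM on Dec 22.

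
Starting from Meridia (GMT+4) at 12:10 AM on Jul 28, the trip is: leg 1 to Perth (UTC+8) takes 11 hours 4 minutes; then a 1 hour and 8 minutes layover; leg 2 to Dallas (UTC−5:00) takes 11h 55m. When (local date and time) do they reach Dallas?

3:17 PM on Jul 28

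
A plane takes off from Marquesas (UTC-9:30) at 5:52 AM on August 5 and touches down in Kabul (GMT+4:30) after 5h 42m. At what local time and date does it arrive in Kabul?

1:34 AM on August 6

Convert departure to UTC: 5:52 AM + 9:30 = 3:22 PM UTC on Aug 5.
Add 5 hours 42 minutes travel time → 9:04 PM UTC.
Kabul is UTC+4:30, so local arrival = 9:04 PM + 4:30 = 1:34 AM on Aug 6.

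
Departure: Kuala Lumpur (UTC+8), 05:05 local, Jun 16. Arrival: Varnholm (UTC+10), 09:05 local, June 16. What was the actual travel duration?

2 hours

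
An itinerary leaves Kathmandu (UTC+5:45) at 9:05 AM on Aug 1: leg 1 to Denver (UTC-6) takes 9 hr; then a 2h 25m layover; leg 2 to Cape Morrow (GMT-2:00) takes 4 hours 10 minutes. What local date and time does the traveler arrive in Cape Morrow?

4:55 PM on Aug 1

Convert departure to UTC: 9:05 AM − 5:45 = 3:20 AM UTC on Aug 1.
Add 9 hours leg 1 → 12:20 PM UTC.
Add 2 hours and 25 minutes layover in Denver → 2:45 PM UTC.
Add 4 hours and 10 minutes leg 2 → 6:55 PM UTC.
Cape Morrow is UTC−2:00, so local arrival = 6:55 PM − 2:00 = 4:55 PM on Aug 1.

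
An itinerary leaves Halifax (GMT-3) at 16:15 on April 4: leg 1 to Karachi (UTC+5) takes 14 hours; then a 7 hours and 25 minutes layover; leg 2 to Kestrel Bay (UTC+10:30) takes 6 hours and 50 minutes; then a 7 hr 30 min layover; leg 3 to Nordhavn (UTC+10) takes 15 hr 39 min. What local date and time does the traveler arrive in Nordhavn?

Convert departure to UTC: 16:15 + 3:00 = 19:15 UTC on Apr 4.
Add 14 hours leg 1 → 09:15 UTC (Apr 5).
Add 7 hours 25 minutes layover in Karachi → 16:40 UTC.
Add 6 hours and 50 minutes leg 2 → 23:30 UTC.
Add 7 hours 30 minutes layover in Kestrel Bay → 07:00 UTC (Apr 6).
Add 15 hours 39 minutes leg 3 → 22:39 UTC.
Nordhavn is UTC+10:00, so local arrival = 22:39 + 10:00 = 08:39 on Apr 7.

08:39 on Apr 7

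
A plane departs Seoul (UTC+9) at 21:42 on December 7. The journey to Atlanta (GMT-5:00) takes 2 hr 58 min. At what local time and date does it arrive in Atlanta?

Convert departure to UTC: 21:42 − 9:00 = 12:42 UTC on Dec 7.
Add 2 hours and 58 minutes travel time → 15:40 UTC.
Atlanta is UTC−5:00, so local arrival = 15:40 − 5:00 = 10:40 on Dec 7.

10:40 on Dec 7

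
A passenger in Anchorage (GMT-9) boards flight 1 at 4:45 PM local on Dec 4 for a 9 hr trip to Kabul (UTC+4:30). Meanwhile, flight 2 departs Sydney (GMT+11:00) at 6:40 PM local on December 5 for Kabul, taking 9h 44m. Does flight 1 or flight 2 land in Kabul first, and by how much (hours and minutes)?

the first, by 6 hours 39 minutes

Flight 1 in UTC: 4:45 PM + 9:00 = 1:45 AM on Dec 5.
+9 hours → arrive 10:45 AM UTC on Dec 5.
Flight 2 in UTC: 6:40 PM − 11:00 = 7:40 AM on Dec 5.
+9 hours 44 minutes → arrive 5:24 PM UTC on Dec 5.
Flight 1 lands earlier by 6 hours 39 minutes.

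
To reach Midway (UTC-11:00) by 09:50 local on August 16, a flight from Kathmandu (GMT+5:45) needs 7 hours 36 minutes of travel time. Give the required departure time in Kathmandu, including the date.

18:59 on August 16

Target arrival in UTC: 09:50 + 11:00 = 20:50 on Aug 16.
Subtract 7 hours 36 minutes → departure 13:14 UTC on Aug 16.
Kathmandu is UTC+5:45: 13:14 + 5:45 = 18:59 on Aug 16.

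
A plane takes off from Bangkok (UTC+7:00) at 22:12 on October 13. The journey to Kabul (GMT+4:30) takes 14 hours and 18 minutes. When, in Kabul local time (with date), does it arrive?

Convert departure to UTC: 22:12 − 7:00 = 15:12 UTC on Oct 13.
Add 14 hours 18 minutes travel time → 05:30 UTC (Oct 14).
Kabul is UTC+4:30, so local arrival = 05:30 + 4:30 = 10:00 on Oct 14.

10:00 on Oct 14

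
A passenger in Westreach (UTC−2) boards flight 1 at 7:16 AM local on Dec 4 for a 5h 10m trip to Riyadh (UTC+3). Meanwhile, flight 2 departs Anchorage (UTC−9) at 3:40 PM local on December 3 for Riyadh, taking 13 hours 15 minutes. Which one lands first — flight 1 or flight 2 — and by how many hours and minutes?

the second, by 31 minutes

Flight 1 in UTC: 7:16 AM + 2:00 = 9:16 AM on Dec 4.
+5 hours and 10 minutes → arrive 2:26 PM UTC on Dec 4.
Flight 2 in UTC: 3:40 PM + 9:00 = 12:40 AM on Dec 4.
+13 hours and 15 minutes → arrive 1:55 PM UTC on Dec 4.
Flight 2 lands earlier by 31 minutes.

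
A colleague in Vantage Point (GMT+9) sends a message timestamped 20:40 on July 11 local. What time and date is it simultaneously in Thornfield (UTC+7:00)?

18:40 on July 11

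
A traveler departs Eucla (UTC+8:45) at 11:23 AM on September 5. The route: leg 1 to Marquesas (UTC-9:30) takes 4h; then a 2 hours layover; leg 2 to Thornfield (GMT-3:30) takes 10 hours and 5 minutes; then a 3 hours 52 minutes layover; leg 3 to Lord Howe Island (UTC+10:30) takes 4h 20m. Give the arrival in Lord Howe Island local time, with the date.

Convert departure to UTC: 11:23 AM − 8:45 = 2:38 AM UTC on Sep 5.
Add 4 hours leg 1 → 6:38 AM UTC.
Add 2 hours layover in Marquesas → 8:38 AM UTC.
Add 10 hours 5 minutes leg 2 → 6:43 PM UTC.
Add 3 hours 52 minutes layover in Thornfield → 10:35 PM UTC.
Add 4 hours and 20 minutes leg 3 → 2:55 AM UTC (Sep 6).
Lord Howe Island is UTC+10:30, so local arrival = 2:55 AM + 10:30 = 1:25 PM on Sep 6.

1:25 PM on September 6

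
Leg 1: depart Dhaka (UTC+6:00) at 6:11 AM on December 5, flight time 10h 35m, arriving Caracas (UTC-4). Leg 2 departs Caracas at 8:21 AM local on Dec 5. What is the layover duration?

1 hour 35 minutes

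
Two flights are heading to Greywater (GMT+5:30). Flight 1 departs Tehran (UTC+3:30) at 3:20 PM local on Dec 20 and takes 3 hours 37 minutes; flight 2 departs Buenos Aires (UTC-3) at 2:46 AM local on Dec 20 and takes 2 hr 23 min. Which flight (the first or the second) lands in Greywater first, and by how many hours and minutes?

Flight 1 in UTC: 3:20 PM − 3:30 = 11:50 AM on Dec 20.
+3 hours 37 minutes → arrive 3:27 PM UTC on Dec 20.
Flight 2 in UTC: 2:46 AM + 3:00 = 5:46 AM on Dec 20.
+2 hours 23 minutes → arrive 8:09 AM UTC on Dec 20.
Flight 2 lands earlier by 7 hours 18 minutes.

the second, by 7 hours 18 minutes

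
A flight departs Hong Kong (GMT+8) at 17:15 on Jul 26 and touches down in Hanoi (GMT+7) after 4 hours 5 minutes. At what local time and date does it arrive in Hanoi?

Convert departure to UTC: 17:15 − 8:00 = 09:15 UTC on Jul 26.
Add 4 hours 5 minutes travel time → 13:20 UTC.
Hanoi is UTC+7:00, so local arrival = 13:20 + 7:00 = 20:20 on Jul 26.

20:20 on July 26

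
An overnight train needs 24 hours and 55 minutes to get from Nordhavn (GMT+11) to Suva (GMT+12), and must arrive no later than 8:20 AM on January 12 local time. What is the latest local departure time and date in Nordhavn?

6:25 AM on January 11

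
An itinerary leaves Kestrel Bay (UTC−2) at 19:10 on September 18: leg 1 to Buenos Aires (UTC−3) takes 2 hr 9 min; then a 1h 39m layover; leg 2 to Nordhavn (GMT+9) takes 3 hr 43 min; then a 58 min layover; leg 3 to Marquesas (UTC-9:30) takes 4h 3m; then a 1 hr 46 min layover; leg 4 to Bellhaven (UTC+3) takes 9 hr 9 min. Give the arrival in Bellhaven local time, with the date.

23:37 on September 19

Convert departure to UTC: 19:10 + 2:00 = 21:10 UTC on Sep 18.
Add 2 hours and 9 minutes leg 1 → 23:19 UTC.
Add 1 hour and 39 minutes layover in Buenos Aires → 00:58 UTC (Sep 19).
Add 3 hours and 43 minutes leg 2 → 04:41 UTC.
Add 58 minutes layover in Nordhavn → 05:39 UTC.
Add 4 hours and 3 minutes leg 3 → 09:42 UTC.
Add 1 hour and 46 minutes layover in Marquesas → 11:28 UTC.
Add 9 hours 9 minutes leg 4 → 20:37 UTC.
Bellhaven is UTC+3:00, so local arrival = 20:37 + 3:00 = 23:37 on Sep 19.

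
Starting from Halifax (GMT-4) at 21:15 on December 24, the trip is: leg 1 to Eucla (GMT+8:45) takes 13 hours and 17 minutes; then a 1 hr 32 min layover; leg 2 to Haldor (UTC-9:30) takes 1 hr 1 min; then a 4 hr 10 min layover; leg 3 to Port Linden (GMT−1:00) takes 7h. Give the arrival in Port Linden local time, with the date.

Convert departure to UTC: 21:15 + 4:00 = 01:15 UTC on Dec 25.
Add 13 hours 17 minutes leg 1 → 14:32 UTC.
Add 1 hour and 32 minutes layover in Eucla → 16:04 UTC.
Add 1 hour and 1 minute leg 2 → 17:05 UTC.
Add 4 hours and 10 minutes layover in Haldor → 21:15 UTC.
Add 7 hours leg 3 → 04:15 UTC (Dec 26).
Port Linden is UTC−1:00, so local arrival = 04:15 − 1:00 = 03:15 on Dec 26.

03:15 on December 26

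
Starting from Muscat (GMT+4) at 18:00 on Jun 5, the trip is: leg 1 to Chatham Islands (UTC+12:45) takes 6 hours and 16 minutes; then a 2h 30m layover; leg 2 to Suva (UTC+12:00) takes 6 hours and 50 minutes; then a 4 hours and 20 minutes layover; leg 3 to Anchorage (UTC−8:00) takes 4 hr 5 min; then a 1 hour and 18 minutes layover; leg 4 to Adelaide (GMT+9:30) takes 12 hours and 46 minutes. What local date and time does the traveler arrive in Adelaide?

Convert departure to UTC: 18:00 − 4:00 = 14:00 UTC on Jun 5.
Add 6 hours and 16 minutes leg 1 → 20:16 UTC.
Add 2 hours and 30 minutes layover in Chatham Islands → 22:46 UTC.
Add 6 hours 50 minutes leg 2 → 05:36 UTC (Jun 6).
Add 4 hours 20 minutes layover in Suva → 09:56 UTC.
Add 4 hours and 5 minutes leg 3 → 14:01 UTC.
Add 1 hour 18 minutes layover in Anchorage → 15:19 UTC.
Add 12 hours 46 minutes leg 4 → 04:05 UTC (Jun 7).
Adelaide is UTC+9:30, so local arrival = 04:05 + 9:30 = 13:35 on Jun 7.

13:35 on June 7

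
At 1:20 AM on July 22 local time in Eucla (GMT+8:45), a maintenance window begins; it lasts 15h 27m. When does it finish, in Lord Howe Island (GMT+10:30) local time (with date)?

6:32 PM on July 22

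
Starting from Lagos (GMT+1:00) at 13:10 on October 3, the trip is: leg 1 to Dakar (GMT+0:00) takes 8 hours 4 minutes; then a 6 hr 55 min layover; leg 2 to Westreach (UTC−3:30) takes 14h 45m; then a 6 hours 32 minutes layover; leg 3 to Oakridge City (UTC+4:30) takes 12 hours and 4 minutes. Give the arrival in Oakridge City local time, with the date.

Convert departure to UTC: 13:10 − 1:00 = 12:10 UTC on Oct 3.
Add 8 hours and 4 minutes leg 1 → 20:14 UTC.
Add 6 hours 55 minutes layover in Dakar → 03:09 UTC (Oct 4).
Add 14 hours and 45 minutes leg 2 → 17:54 UTC.
Add 6 hours 32 minutes layover in Westreach → 00:26 UTC (Oct 5).
Add 12 hours 4 minutes leg 3 → 12:30 UTC.
Oakridge City is UTC+4:30, so local arrival = 12:30 + 4:30 = 17:00 on Oct 5.

17:00 on October 5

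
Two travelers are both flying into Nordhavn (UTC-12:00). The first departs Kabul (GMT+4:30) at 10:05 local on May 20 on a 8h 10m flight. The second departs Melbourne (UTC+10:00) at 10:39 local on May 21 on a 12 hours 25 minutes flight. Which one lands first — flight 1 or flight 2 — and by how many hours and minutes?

the first, by 23 hours 19 minutes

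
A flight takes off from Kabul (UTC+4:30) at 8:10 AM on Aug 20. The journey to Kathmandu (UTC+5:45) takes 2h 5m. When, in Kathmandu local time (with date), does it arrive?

11:30 AM on August 20

Convert departure to UTC: 8:10 AM − 4:30 = 3:40 AM UTC on Aug 20.
Add 2 hours and 5 minutes travel time → 5:45 AM UTC.
Kathmandu is UTC+5:45, so local arrival = 5:45 AM + 5:45 = 11:30 AM on Aug 20.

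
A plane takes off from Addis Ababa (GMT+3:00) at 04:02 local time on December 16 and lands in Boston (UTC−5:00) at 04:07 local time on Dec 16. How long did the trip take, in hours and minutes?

8 hours 5 minutes

Departure in UTC: 04:02 − 3:00 = 01:02 on Dec 16.
Arrival in UTC: 04:07 + 5:00 = 09:07 on Dec 16.
Elapsed = 09:07 − 01:02 = 8 hours 5 minutes.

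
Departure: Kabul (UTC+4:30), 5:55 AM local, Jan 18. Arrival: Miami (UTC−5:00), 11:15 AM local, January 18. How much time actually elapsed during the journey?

14 hours 50 minutes

Miami is 9:30 behind Kabul.
Clock-face elapsed time (ignoring zones) is 5 hours 20 minutes.
Actual elapsed = 5 hours 20 minutes + 9:30 = 14 hours 50 minutes.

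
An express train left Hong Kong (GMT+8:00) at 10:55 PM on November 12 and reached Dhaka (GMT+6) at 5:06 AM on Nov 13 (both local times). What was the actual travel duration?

8 hours 11 minutes

Dhaka is 2:00 behind Hong Kong.
Clock-face elapsed time (ignoring zones) is 6 hours 11 minutes.
Actual elapsed = 6 hours 11 minutes + 2:00 = 8 hours 11 minutes.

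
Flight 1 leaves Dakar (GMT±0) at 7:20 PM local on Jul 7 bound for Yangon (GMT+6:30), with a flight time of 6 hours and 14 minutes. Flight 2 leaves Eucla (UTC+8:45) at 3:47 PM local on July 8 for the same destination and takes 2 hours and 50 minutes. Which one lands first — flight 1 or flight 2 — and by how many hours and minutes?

Flight 1 departs at 7:20 PM UTC (Jul 7).
+6 hours and 14 minutes → arrive 1:34 AM UTC on Jul 8.
Flight 2 in UTC: 3:47 PM − 8:45 = 7:02 AM on Jul 8.
+2 hours and 50 minutes → arrive 9:52 AM UTC on Jul 8.
Flight 1 lands earlier by 8 hours 18 minutes.

the first, by 8 hours 18 minutes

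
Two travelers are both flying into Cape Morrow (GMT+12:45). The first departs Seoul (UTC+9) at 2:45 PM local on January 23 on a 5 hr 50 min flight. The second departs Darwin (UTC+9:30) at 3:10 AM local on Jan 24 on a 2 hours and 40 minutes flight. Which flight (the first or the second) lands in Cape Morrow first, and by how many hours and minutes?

Flight 1 in UTC: 2:45 PM − 9:00 = 5:45 AM on Jan 23.
+5 hours and 50 minutes → arrive 11:35 AM UTC on Jan 23.
Flight 2 in UTC: 3:10 AM − 9:30 = 5:40 PM on Jan 23.
+2 hours 40 minutes → arrive 8:20 PM UTC on Jan 23.
Flight 1 lands earlier by 8 hours 45 minutes.

the first, by 8 hours 45 minutes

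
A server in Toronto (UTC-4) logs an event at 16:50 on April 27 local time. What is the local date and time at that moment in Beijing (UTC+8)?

04:50 on April 28

Beijing is 12:00 ahead of Toronto.
Shift by the zone difference: 16:50 + 12:00 = 04:50 on Apr 28 in Beijing.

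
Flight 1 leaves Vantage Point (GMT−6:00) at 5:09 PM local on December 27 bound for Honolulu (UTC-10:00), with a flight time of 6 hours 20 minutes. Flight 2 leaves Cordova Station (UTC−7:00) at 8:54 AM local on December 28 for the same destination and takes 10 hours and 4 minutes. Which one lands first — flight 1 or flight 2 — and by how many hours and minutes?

the first, by 20 hours 29 minutes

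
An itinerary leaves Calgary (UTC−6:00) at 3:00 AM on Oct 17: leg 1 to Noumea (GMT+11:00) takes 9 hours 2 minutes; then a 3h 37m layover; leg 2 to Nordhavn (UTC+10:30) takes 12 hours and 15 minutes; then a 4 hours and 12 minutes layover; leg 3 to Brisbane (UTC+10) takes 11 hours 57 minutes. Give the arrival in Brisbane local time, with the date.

12:03 PM on Oct 19

Convert departure to UTC: 3:00 AM + 6:00 = 9:00 AM UTC on Oct 17.
Add 9 hours and 2 minutes leg 1 → 6:02 PM UTC.
Add 3 hours and 37 minutes layover in Noumea → 9:39 PM UTC.
Add 12 hours and 15 minutes leg 2 → 9:54 AM UTC (Oct 18).
Add 4 hours 12 minutes layover in Nordhavn → 2:06 PM UTC.
Add 11 hours and 57 minutes leg 3 → 2:03 AM UTC (Oct 19).
Brisbane is UTC+10:00, so local arrival = 2:03 AM + 10:00 = 12:03 PM on Oct 19.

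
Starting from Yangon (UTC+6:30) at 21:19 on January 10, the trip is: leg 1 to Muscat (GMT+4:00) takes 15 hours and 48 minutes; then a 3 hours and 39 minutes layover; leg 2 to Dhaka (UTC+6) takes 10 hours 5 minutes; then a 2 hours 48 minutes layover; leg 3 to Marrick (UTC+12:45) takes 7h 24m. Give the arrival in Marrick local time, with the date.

Convert departure to UTC: 21:19 − 6:30 = 14:49 UTC on Jan 10.
Add 15 hours and 48 minutes leg 1 → 06:37 UTC (Jan 11).
Add 3 hours and 39 minutes layover in Muscat → 10:16 UTC.
Add 10 hours 5 minutes leg 2 → 20:21 UTC.
Add 2 hours 48 minutes layover in Dhaka → 23:09 UTC.
Add 7 hours 24 minutes leg 3 → 06:33 UTC (Jan 12).
Marrick is UTC+12:45, so local arrival = 06:33 + 12:45 = 19:18 on Jan 12.

19:18 on Jan 12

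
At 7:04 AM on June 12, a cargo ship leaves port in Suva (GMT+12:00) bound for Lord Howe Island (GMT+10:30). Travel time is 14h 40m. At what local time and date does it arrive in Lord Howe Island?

8:14 PM on Jun 12

Convert departure to UTC: 7:04 AM − 12:00 = 7:04 PM UTC on Jun 11.
Add 14 hours and 40 minutes travel time → 9:44 AM UTC (Jun 12).
Lord Howe Island is UTC+10:30, so local arrival = 9:44 AM + 10:30 = 8:14 PM on Jun 12.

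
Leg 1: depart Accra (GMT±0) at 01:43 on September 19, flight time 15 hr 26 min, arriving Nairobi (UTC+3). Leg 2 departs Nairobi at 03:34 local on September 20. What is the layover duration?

7 hours 25 minutes

Accra is at UTC+0, so departure is already 01:43 UTC on Sep 19.
Add 15 hours and 26 minutes flight time → 17:09 UTC.
Nairobi is UTC+3:00, so local arrival = 17:09 + 3:00 = 20:09 on Sep 19.
Layover = 03:34 − 20:09 (+1 day) = 7 hours 25 minutes.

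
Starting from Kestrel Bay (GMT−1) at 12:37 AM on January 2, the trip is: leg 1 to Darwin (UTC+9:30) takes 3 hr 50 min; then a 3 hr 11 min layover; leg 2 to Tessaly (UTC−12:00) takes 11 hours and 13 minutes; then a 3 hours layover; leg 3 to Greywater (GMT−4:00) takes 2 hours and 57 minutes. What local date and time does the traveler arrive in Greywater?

9:48 PM on Jan 2

Convert departure to UTC: 12:37 AM + 1:00 = 1:37 AM UTC on Jan 2.
Add 3 hours and 50 minutes leg 1 → 5:27 AM UTC.
Add 3 hours 11 minutes layover in Darwin → 8:38 AM UTC.
Add 11 hours 13 minutes leg 2 → 7:51 PM UTC.
Add 3 hours layover in Tessaly → 10:51 PM UTC.
Add 2 hours 57 minutes leg 3 → 1:48 AM UTC (Jan 3).
Greywater is UTC−4:00, so local arrival = 1:48 AM − 4:00 = 9:48 PM on Jan 2.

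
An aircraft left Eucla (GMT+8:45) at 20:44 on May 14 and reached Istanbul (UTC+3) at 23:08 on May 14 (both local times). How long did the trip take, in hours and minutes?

8 hours 9 minutes

Istanbul is 5:45 behind Eucla.
Clock-face elapsed time (ignoring zones) is 2 hours 24 minutes.
Actual elapsed = 2 hours 24 minutes + 5:45 = 8 hours 9 minutes.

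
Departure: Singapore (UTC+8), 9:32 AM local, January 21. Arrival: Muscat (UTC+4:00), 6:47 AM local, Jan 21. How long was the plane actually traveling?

1 hour 15 minutes

Departure in UTC: 9:32 AM − 8:00 = 1:32 AM on Jan 21.
Arrival in UTC: 6:47 AM − 4:00 = 2:47 AM on Jan 21.
Elapsed = 2:47 AM − 1:32 AM = 1 hour 15 minutes.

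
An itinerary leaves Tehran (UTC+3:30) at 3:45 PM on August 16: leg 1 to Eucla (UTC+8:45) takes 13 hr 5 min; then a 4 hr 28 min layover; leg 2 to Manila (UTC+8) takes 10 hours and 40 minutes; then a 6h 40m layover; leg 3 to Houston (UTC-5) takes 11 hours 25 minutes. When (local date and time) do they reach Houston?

5:33 AM on August 18

Convert departure to UTC: 3:45 PM − 3:30 = 12:15 PM UTC on Aug 16.
Add 13 hours and 5 minutes leg 1 → 1:20 AM UTC (Aug 17).
Add 4 hours 28 minutes layover in Eucla → 5:48 AM UTC.
Add 10 hours and 40 minutes leg 2 → 4:28 PM UTC.
Add 6 hours 40 minutes layover in Manila → 11:08 PM UTC.
Add 11 hours 25 minutes leg 3 → 10:33 AM UTC (Aug 18).
Houston is UTC−5:00, so local arrival = 10:33 AM − 5:00 = 5:33 AM on Aug 18.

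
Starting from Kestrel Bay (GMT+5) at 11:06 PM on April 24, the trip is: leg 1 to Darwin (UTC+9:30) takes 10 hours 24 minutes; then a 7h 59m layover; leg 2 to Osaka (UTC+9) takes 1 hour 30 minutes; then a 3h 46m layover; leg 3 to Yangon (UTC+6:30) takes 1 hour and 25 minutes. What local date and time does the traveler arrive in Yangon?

1:40 AM on Apr 26

Convert departure to UTC: 11:06 PM − 5:00 = 6:06 PM UTC on Apr 24.
Add 10 hours and 24 minutes leg 1 → 4:30 AM UTC (Apr 25).
Add 7 hours 59 minutes layover in Darwin → 12:29 PM UTC.
Add 1 hour 30 minutes leg 2 → 1:59 PM UTC.
Add 3 hours 46 minutes layover in Osaka → 5:45 PM UTC.
Add 1 hour and 25 minutes leg 3 → 7:10 PM UTC.
Yangon is UTC+6:30, so local arrival = 7:10 PM + 6:30 = 1:40 AM on Apr 26.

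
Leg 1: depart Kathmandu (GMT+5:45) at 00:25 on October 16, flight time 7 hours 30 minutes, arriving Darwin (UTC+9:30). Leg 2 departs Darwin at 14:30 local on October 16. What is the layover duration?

2 hours 50 minutes

Convert departure to UTC: 00:25 − 5:45 = 18:40 UTC on Oct 15.
Add 7 hours 30 minutes flight time → 02:10 UTC (Oct 16).
Darwin is UTC+9:30, so local arrival = 02:10 + 9:30 = 11:40 on Oct 16.
Layover = 14:30 − 11:40 = 2 hours 50 minutes.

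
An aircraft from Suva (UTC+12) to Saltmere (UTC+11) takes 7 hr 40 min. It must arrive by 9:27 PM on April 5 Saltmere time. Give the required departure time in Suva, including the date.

Target arrival in UTC: 9:27 PM − 11:00 = 10:27 AM on Apr 5.
Subtract 7 hours 40 minutes → departure 2:47 AM UTC on Apr 5.
Suva is UTC+12:00: 2:47 AM + 12:00 = 2:47 PM on Apr 5.

2:47 PM on April 5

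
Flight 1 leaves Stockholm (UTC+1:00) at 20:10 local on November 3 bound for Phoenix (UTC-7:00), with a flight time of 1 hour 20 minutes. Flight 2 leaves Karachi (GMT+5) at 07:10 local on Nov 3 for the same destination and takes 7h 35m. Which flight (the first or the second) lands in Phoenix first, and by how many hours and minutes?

Flight 1 in UTC: 20:10 − 1:00 = 19:10 on Nov 3.
+1 hour 20 minutes → arrive 20:30 UTC on Nov 3.
Flight 2 in UTC: 07:10 − 5:00 = 02:10 on Nov 3.
+7 hours 35 minutes → arrive 09:45 UTC on Nov 3.
Flight 2 lands earlier by 10 hours 45 minutes.

the second, by 10 hours 45 minutes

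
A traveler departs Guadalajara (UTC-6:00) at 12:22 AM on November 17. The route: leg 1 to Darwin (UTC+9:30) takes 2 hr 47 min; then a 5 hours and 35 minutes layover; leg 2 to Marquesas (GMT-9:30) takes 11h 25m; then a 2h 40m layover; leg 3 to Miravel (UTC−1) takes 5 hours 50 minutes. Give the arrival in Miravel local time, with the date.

9:39 AM on November 18

Convert departure to UTC: 12:22 AM + 6:00 = 6:22 AM UTC on Nov 17.
Add 2 hours 47 minutes leg 1 → 9:09 AM UTC.
Add 5 hours 35 minutes layover in Darwin → 2:44 PM UTC.
Add 11 hours 25 minutes leg 2 → 2:09 AM UTC (Nov 18).
Add 2 hours 40 minutes layover in Marquesas → 4:49 AM UTC.
Add 5 hours 50 minutes leg 3 → 10:39 AM UTC.
Miravel is UTC−1:00, so local arrival = 10:39 AM − 1:00 = 9:39 AM on Nov 18.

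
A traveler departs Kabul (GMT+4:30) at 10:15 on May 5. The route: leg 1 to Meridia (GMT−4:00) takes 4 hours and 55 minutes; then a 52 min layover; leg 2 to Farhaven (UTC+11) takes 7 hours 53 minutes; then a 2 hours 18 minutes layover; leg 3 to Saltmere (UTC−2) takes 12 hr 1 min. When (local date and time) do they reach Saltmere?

07:44 on May 6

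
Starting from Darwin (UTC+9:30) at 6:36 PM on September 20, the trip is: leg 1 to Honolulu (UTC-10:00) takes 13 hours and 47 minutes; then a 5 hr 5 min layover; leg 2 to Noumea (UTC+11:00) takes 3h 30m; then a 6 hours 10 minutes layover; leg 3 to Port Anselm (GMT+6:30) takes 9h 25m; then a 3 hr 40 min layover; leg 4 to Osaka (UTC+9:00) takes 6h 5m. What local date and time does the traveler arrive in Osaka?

5:48 PM on Sep 22

Convert departure to UTC: 6:36 PM − 9:30 = 9:06 AM UTC on Sep 20.
Add 13 hours 47 minutes leg 1 → 10:53 PM UTC.
Add 5 hours and 5 minutes layover in Honolulu → 3:58 AM UTC (Sep 21).
Add 3 hours 30 minutes leg 2 → 7:28 AM UTC.
Add 6 hours and 10 minutes layover in Noumea → 1:38 PM UTC.
Add 9 hours and 25 minutes leg 3 → 11:03 PM UTC.
Add 3 hours and 40 minutes layover in Port Anselm → 2:43 AM UTC (Sep 22).
Add 6 hours and 5 minutes leg 4 → 8:48 AM UTC.
Osaka is UTC+9:00, so local arrival = 8:48 AM + 9:00 = 5:48 PM on Sep 22.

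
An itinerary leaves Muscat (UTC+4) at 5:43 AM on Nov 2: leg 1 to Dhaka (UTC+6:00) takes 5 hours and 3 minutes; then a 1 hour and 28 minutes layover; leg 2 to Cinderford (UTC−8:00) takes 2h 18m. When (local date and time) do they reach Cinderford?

Convert departure to UTC: 5:43 AM − 4:00 = 1:43 AM UTC on Nov 2.
Add 5 hours and 3 minutes leg 1 → 6:46 AM UTC.
Add 1 hour 28 minutes layover in Dhaka → 8:14 AM UTC.
Add 2 hours 18 minutes leg 2 → 10:32 AM UTC.
Cinderford is UTC−8:00, so local arrival = 10:32 AM − 8:00 = 2:32 AM on Nov 2.

2:32 AM on Nov 2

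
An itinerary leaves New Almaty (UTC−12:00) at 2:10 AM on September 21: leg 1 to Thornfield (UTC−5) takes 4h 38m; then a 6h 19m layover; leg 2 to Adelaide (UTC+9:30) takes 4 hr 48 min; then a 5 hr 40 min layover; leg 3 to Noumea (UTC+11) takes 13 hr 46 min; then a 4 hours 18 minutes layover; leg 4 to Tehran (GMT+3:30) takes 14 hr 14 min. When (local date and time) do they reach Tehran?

Convert departure to UTC: 2:10 AM + 12:00 = 2:10 PM UTC on Sep 21.
Add 4 hours 38 minutes leg 1 → 6:48 PM UTC.
Add 6 hours and 19 minutes layover in Thornfield → 1:07 AM UTC (Sep 22).
Add 4 hours 48 minutes leg 2 → 5:55 AM UTC.
Add 5 hours and 40 minutes layover in Adelaide → 11:35 AM UTC.
Add 13 hours and 46 minutes leg 3 → 1:21 AM UTC (Sep 23).
Add 4 hours and 18 minutes layover in Noumea → 5:39 AM UTC.
Add 14 hours 14 minutes leg 4 → 7:53 PM UTC.
Tehran is UTC+3:30, so local arrival = 7:53 PM + 3:30 = 11:23 PM on Sep 23.

11:23 PM on Sep 23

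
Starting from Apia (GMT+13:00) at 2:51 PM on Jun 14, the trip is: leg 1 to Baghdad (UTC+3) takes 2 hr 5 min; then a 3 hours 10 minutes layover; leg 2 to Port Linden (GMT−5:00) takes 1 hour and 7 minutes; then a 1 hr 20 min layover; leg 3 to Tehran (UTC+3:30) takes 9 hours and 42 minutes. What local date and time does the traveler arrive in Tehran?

Convert departure to UTC: 2:51 PM − 13:00 = 1:51 AM UTC on Jun 14.
Add 2 hours 5 minutes leg 1 → 3:56 AM UTC.
Add 3 hours and 10 minutes layover in Baghdad → 7:06 AM UTC.
Add 1 hour and 7 minutes leg 2 → 8:13 AM UTC.
Add 1 hour and 20 minutes layover in Port Linden → 9:33 AM UTC.
Add 9 hours and 42 minutes leg 3 → 7:15 PM UTC.
Tehran is UTC+3:30, so local arrival = 7:15 PM + 3:30 = 10:45 PM on Jun 14.

10:45 PM on June 14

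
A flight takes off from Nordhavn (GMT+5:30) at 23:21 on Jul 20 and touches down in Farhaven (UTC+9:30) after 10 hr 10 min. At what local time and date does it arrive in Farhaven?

13:31 on July 21

Convert departure to UTC: 23:21 − 5:30 = 17:51 UTC on Jul 20.
Add 10 hours and 10 minutes travel time → 04:01 UTC (Jul 21).
Farhaven is UTC+9:30, so local arrival = 04:01 + 9:30 = 13:31 on Jul 21.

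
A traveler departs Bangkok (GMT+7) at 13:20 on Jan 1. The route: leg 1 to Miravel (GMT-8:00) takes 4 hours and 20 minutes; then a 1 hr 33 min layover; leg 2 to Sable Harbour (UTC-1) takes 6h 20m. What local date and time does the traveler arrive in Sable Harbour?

17:33 on Jan 1

Convert departure to UTC: 13:20 − 7:00 = 06:20 UTC on Jan 1.
Add 4 hours and 20 minutes leg 1 → 10:40 UTC.
Add 1 hour 33 minutes layover in Miravel → 12:13 UTC.
Add 6 hours and 20 minutes leg 2 → 18:33 UTC.
Sable Harbour is UTC−1:00, so local arrival = 18:33 − 1:00 = 17:33 on Jan 1.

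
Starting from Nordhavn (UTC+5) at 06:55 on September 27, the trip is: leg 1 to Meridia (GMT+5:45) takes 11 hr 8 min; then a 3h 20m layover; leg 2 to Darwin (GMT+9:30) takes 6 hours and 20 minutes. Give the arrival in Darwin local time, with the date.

Convert departure to UTC: 06:55 − 5:00 = 01:55 UTC on Sep 27.
Add 11 hours and 8 minutes leg 1 → 13:03 UTC.
Add 3 hours 20 minutes layover in Meridia → 16:23 UTC.
Add 6 hours 20 minutes leg 2 → 22:43 UTC.
Darwin is UTC+9:30, so local arrival = 22:43 + 9:30 = 08:13 on Sep 28.

08:13 on September 28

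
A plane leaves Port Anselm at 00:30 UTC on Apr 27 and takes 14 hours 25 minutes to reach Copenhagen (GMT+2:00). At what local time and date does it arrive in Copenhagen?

16:55 on April 27

Departure is given in UTC: 00:30 on Apr 27.
Add 14 hours and 25 minutes → 14:55 UTC.
Copenhagen is UTC+2:00: 14:55 + 2:00 = 16:55 on Apr 27.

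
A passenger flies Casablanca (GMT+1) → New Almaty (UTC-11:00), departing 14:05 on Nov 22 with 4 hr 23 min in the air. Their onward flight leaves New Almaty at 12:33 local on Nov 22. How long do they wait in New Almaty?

Convert departure to UTC: 14:05 − 1:00 = 13:05 UTC on Nov 22.
Add 4 hours and 23 minutes flight time → 17:28 UTC.
New Almaty is UTC−11:00, so local arrival = 17:28 − 11:00 = 06:28 on Nov 22.
Layover = 12:33 − 06:28 = 6 hours 5 minutes.

6 hours 5 minutes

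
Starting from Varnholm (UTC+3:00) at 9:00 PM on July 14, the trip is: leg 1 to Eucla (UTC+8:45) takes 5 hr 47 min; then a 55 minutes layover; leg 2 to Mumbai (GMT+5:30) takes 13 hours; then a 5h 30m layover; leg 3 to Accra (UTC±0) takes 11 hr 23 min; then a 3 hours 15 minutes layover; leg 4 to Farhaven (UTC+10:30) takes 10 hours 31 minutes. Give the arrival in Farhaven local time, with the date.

6:51 AM on July 17

Convert departure to UTC: 9:00 PM − 3:00 = 6:00 PM UTC on Jul 14.
Add 5 hours and 47 minutes leg 1 → 11:47 PM UTC.
Add 55 minutes layover in Eucla → 12:42 AM UTC (Jul 15).
Add 13 hours leg 2 → 1:42 PM UTC.
Add 5 hours and 30 minutes layover in Mumbai → 7:12 PM UTC.
Add 11 hours 23 minutes leg 3 → 6:35 AM UTC (Jul 16).
Add 3 hours and 15 minutes layover in Accra → 9:50 AM UTC.
Add 10 hours and 31 minutes leg 4 → 8:21 PM UTC.
Farhaven is UTC+10:30, so local arrival = 8:21 PM + 10:30 = 6:51 AM on Jul 17.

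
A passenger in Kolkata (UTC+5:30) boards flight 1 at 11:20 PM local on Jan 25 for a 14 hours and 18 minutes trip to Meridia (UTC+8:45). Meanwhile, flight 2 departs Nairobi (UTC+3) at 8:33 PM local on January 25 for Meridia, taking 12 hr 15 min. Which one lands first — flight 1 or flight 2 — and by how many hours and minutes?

Flight 1 in UTC: 11:20 PM − 5:30 = 5:50 PM on Jan 25.
+14 hours and 18 minutes → arrive 8:08 AM UTC on Jan 26.
Flight 2 in UTC: 8:33 PM − 3:00 = 5:33 PM on Jan 25.
+12 hours 15 minutes → arrive 5:48 AM UTC on Jan 26.
Flight 2 lands earlier by 2 hours 20 minutes.

the second, by 2 hours 20 minutes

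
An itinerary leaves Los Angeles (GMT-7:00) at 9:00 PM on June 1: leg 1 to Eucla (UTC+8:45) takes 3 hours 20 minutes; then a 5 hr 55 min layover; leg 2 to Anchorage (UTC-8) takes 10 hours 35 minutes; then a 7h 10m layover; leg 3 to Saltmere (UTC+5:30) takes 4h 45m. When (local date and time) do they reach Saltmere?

Convert departure to UTC: 9:00 PM + 7:00 = 4:00 AM UTC on Jun 2.
Add 3 hours 20 minutes leg 1 → 7:20 AM UTC.
Add 5 hours and 55 minutes layover in Eucla → 1:15 PM UTC.
Add 10 hours 35 minutes leg 2 → 11:50 PM UTC.
Add 7 hours 10 minutes layover in Anchorage → 7:00 AM UTC (Jun 3).
Add 4 hours 45 minutes leg 3 → 11:45 AM UTC.
Saltmere is UTC+5:30, so local arrival = 11:45 AM + 5:30 = 5:15 PM on Jun 3.

5:15 PM on June 3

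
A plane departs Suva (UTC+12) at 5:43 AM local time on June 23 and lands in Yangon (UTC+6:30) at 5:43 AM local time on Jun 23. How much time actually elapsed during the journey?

5 hours 30 minutes

Departure in UTC: 5:43 AM − 12:00 = 5:43 PM on Jun 22.
Arrival in UTC: 5:43 AM − 6:30 = 11:13 PM on Jun 22.
Elapsed = 11:13 PM − 5:43 PM = 5 hours 30 minutes.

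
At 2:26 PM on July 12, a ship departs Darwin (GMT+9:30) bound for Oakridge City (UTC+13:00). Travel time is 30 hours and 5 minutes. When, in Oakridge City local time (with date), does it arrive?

Convert departure to UTC: 2:26 PM − 9:30 = 4:56 AM UTC on Jul 12.
Add 30 hours and 5 minutes travel time → 11:01 AM UTC (Jul 13).
Oakridge City is UTC+13:00, so local arrival = 11:01 AM + 13:00 = 12:01 AM on Jul 14.

12:01 AM on Jul 14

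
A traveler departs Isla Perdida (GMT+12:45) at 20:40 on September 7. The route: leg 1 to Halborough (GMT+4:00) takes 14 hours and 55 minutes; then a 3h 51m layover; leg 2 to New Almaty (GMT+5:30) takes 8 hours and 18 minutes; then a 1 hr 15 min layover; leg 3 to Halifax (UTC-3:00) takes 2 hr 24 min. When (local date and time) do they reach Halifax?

11:38 on Sep 8

Convert departure to UTC: 20:40 − 12:45 = 07:55 UTC on Sep 7.
Add 14 hours and 55 minutes leg 1 → 22:50 UTC.
Add 3 hours and 51 minutes layover in Halborough → 02:41 UTC (Sep 8).
Add 8 hours 18 minutes leg 2 → 10:59 UTC.
Add 1 hour 15 minutes layover in New Almaty → 12:14 UTC.
Add 2 hours and 24 minutes leg 3 → 14:38 UTC.
Halifax is UTC−3:00, so local arrival = 14:38 − 3:00 = 11:38 on Sep 8.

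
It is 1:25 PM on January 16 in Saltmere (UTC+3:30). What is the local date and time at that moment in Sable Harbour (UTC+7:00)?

4:55 PM on January 16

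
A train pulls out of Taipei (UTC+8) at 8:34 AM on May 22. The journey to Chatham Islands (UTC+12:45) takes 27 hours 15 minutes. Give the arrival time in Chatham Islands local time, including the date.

Convert departure to UTC: 8:34 AM − 8:00 = 12:34 AM UTC on May 22.
Add 27 hours and 15 minutes travel time → 3:49 AM UTC (May 23).
Chatham Islands is UTC+12:45, so local arrival = 3:49 AM + 12:45 = 4:34 PM on May 23.

4:34 PM on May 23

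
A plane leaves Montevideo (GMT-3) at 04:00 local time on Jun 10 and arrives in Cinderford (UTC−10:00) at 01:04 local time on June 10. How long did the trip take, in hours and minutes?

4 hours 4 minutes

Departure in UTC: 04:00 + 3:00 = 07:00 on Jun 10.
Arrival in UTC: 01:04 + 10:00 = 11:04 on Jun 10.
Elapsed = 11:04 − 07:00 = 4 hours 4 minutes.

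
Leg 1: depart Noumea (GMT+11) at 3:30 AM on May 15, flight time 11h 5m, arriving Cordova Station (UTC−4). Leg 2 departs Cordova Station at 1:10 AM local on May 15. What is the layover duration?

1 hour 35 minutes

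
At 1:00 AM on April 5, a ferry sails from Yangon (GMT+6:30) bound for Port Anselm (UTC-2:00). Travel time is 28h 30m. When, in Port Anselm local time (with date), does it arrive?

Convert departure to UTC: 1:00 AM − 6:30 = 6:30 PM UTC on Apr 4.
Add 28 hours 30 minutes travel time → 11:00 PM UTC (Apr 5).
Port Anselm is UTC−2:00, so local arrival = 11:00 PM − 2:00 = 9:00 PM on Apr 5.

9:00 PM on April 5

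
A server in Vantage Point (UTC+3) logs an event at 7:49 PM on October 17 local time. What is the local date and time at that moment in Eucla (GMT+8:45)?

In UTC: 7:49 PM − 3:00 = 4:49 PM on Oct 17.
Eucla is UTC+8:45: 4:49 PM + 8:45 = 1:34 AM on Oct 18.

1:34 AM on October 18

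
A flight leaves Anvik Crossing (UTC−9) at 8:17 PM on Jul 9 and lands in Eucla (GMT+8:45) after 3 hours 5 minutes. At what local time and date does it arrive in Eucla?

5:07 PM on Jul 10

Eucla is 17:45 ahead of Anvik Crossing.
After 3 hours 5 minutes it is 11:22 PM in Anvik Crossing.
Shift by the zone difference: 11:22 PM + 17:45 = 5:07 PM on Jul 10 in Eucla.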